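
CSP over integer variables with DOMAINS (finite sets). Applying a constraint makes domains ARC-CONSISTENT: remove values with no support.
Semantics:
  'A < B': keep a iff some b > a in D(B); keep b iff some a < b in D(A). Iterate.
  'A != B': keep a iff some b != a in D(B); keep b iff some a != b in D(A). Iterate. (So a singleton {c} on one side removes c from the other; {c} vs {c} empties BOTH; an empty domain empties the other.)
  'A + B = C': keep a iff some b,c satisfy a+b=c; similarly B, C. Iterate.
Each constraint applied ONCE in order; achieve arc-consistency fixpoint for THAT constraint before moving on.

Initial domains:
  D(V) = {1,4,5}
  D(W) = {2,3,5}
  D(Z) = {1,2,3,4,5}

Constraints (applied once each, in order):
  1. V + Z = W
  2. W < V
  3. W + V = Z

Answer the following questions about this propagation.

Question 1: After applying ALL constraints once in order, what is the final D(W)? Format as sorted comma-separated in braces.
Constraint 1 (V + Z = W) on D(V)={1,4,5} D(Z)={1,2,3,4,5} D(W)={2,3,5}: V {1,4,5}->{1,4}; Z {1,2,3,4,5}->{1,2,4}
Constraint 2 (W < V) on D(W)={2,3,5} D(V)={1,4}: W {2,3,5}->{2,3}; V {1,4}->{4}
Constraint 3 (W + V = Z) on D(W)={2,3} D(V)={4} D(Z)={1,2,4}: W {2,3}->{}; V {4}->{}; Z {1,2,4}->{}
So after all 3 constraints: D(W) = {}

Answer: {}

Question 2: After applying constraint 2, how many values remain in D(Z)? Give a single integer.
Constraint 1 (V + Z = W) on D(V)={1,4,5} D(Z)={1,2,3,4,5} D(W)={2,3,5}: V {1,4,5}->{1,4}; Z {1,2,3,4,5}->{1,2,4}
Constraint 2 (W < V) on D(W)={2,3,5} D(V)={1,4}: W {2,3,5}->{2,3}; V {1,4}->{4}
So after constraint 2: D(Z)={1,2,4}, size = 3

Answer: 3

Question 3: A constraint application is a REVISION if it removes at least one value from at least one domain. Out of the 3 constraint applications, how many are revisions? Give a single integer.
Answer: 3

Derivation:
Constraint 1 (V + Z = W) on D(V)={1,4,5} D(Z)={1,2,3,4,5} D(W)={2,3,5}: V {1,4,5}->{1,4}; Z {1,2,3,4,5}->{1,2,4} => REVISION
Constraint 2 (W < V) on D(W)={2,3,5} D(V)={1,4}: W {2,3,5}->{2,3}; V {1,4}->{4} => REVISION
Constraint 3 (W + V = Z) on D(W)={2,3} D(V)={4} D(Z)={1,2,4}: W {2,3}->{}; V {4}->{}; Z {1,2,4}->{} => REVISION
Total revisions = 3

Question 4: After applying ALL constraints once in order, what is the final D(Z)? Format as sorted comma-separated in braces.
Answer: {}

Derivation:
Constraint 1 (V + Z = W) on D(V)={1,4,5} D(Z)={1,2,3,4,5} D(W)={2,3,5}: V {1,4,5}->{1,4}; Z {1,2,3,4,5}->{1,2,4}
Constraint 2 (W < V) on D(W)={2,3,5} D(V)={1,4}: W {2,3,5}->{2,3}; V {1,4}->{4}
Constraint 3 (W + V = Z) on D(W)={2,3} D(V)={4} D(Z)={1,2,4}: W {2,3}->{}; V {4}->{}; Z {1,2,4}->{}
So after all 3 constraints: D(Z) = {}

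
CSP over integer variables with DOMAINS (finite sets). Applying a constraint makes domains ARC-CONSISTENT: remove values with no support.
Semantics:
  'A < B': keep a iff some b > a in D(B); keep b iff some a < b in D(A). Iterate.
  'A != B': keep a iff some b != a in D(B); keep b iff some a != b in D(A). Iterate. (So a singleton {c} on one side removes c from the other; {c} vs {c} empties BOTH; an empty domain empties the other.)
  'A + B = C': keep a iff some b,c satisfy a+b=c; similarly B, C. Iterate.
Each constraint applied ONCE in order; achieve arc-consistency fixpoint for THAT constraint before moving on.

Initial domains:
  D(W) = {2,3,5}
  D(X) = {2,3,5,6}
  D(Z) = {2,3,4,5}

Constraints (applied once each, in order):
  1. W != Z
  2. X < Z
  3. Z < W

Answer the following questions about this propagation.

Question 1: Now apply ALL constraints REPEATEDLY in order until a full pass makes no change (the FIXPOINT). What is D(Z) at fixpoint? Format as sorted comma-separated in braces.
pass 0 (initial): D(Z)={2,3,4,5}
pass 1: W {2,3,5}->{5}; X {2,3,5,6}->{2,3}; Z {2,3,4,5}->{3,4}
pass 2: no change
Fixpoint after 2 passes: D(Z) = {3,4}

Answer: {3,4}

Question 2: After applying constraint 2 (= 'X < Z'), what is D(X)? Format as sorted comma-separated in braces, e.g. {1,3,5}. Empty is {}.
Answer: {2,3}

Derivation:
Constraint 1 (W != Z) on D(W)={2,3,5} D(Z)={2,3,4,5}: no change
Constraint 2 (X < Z) on D(X)={2,3,5,6} D(Z)={2,3,4,5}: X {2,3,5,6}->{2,3}; Z {2,3,4,5}->{3,4,5}
So after constraint 2: D(X) = {2,3}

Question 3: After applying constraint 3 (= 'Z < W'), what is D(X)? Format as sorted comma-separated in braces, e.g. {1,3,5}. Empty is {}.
Constraint 1 (W != Z) on D(W)={2,3,5} D(Z)={2,3,4,5}: no change
Constraint 2 (X < Z) on D(X)={2,3,5,6} D(Z)={2,3,4,5}: X {2,3,5,6}->{2,3}; Z {2,3,4,5}->{3,4,5}
Constraint 3 (Z < W) on D(Z)={3,4,5} D(W)={2,3,5}: Z {3,4,5}->{3,4}; W {2,3,5}->{5}
So after constraint 3: D(X) = {2,3}

Answer: {2,3}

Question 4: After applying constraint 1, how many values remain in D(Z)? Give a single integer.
Constraint 1 (W != Z) on D(W)={2,3,5} D(Z)={2,3,4,5}: no change
So after constraint 1: D(Z)={2,3,4,5}, size = 4

Answer: 4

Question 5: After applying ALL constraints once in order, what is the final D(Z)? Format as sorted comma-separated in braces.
Constraint 1 (W != Z) on D(W)={2,3,5} D(Z)={2,3,4,5}: no change
Constraint 2 (X < Z) on D(X)={2,3,5,6} D(Z)={2,3,4,5}: X {2,3,5,6}->{2,3}; Z {2,3,4,5}->{3,4,5}
Constraint 3 (Z < W) on D(Z)={3,4,5} D(W)={2,3,5}: Z {3,4,5}->{3,4}; W {2,3,5}->{5}
So after all 3 constraints: D(Z) = {3,4}

Answer: {3,4}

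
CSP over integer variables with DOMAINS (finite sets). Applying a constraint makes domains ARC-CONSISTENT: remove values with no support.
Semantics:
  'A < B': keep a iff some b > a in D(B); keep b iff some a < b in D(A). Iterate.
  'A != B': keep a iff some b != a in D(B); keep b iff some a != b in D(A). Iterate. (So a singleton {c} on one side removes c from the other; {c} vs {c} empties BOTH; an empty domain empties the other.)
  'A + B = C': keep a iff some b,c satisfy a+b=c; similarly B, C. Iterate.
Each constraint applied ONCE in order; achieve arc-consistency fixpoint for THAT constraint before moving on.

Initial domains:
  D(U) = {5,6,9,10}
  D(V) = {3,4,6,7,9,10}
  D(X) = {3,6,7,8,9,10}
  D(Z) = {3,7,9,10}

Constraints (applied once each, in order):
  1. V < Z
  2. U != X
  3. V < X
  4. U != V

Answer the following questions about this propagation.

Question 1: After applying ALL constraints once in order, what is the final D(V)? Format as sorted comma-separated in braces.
Constraint 1 (V < Z) on D(V)={3,4,6,7,9,10} D(Z)={3,7,9,10}: V {3,4,6,7,9,10}->{3,4,6,7,9}; Z {3,7,9,10}->{7,9,10}
Constraint 2 (U != X) on D(U)={5,6,9,10} D(X)={3,6,7,8,9,10}: no change
Constraint 3 (V < X) on D(V)={3,4,6,7,9} D(X)={3,6,7,8,9,10}: X {3,6,7,8,9,10}->{6,7,8,9,10}
Constraint 4 (U != V) on D(U)={5,6,9,10} D(V)={3,4,6,7,9}: no change
So after all 4 constraints: D(V) = {3,4,6,7,9}

Answer: {3,4,6,7,9}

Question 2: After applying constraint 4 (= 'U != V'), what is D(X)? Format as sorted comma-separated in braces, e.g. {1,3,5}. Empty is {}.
Answer: {6,7,8,9,10}

Derivation:
Constraint 1 (V < Z) on D(V)={3,4,6,7,9,10} D(Z)={3,7,9,10}: V {3,4,6,7,9,10}->{3,4,6,7,9}; Z {3,7,9,10}->{7,9,10}
Constraint 2 (U != X) on D(U)={5,6,9,10} D(X)={3,6,7,8,9,10}: no change
Constraint 3 (V < X) on D(V)={3,4,6,7,9} D(X)={3,6,7,8,9,10}: X {3,6,7,8,9,10}->{6,7,8,9,10}
Constraint 4 (U != V) on D(U)={5,6,9,10} D(V)={3,4,6,7,9}: no change
So after constraint 4: D(X) = {6,7,8,9,10}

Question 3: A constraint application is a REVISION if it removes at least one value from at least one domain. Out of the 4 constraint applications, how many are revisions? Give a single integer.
Constraint 1 (V < Z) on D(V)={3,4,6,7,9,10} D(Z)={3,7,9,10}: V {3,4,6,7,9,10}->{3,4,6,7,9}; Z {3,7,9,10}->{7,9,10} => REVISION
Constraint 2 (U != X) on D(U)={5,6,9,10} D(X)={3,6,7,8,9,10}: no change => not a revision
Constraint 3 (V < X) on D(V)={3,4,6,7,9} D(X)={3,6,7,8,9,10}: X {3,6,7,8,9,10}->{6,7,8,9,10} => REVISION
Constraint 4 (U != V) on D(U)={5,6,9,10} D(V)={3,4,6,7,9}: no change => not a revision
Total revisions = 2

Answer: 2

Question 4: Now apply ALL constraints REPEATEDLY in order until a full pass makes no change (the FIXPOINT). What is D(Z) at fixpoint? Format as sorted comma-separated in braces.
pass 0 (initial): D(Z)={3,7,9,10}
pass 1: V {3,4,6,7,9,10}->{3,4,6,7,9}; X {3,6,7,8,9,10}->{6,7,8,9,10}; Z {3,7,9,10}->{7,9,10}
pass 2: no change
Fixpoint after 2 passes: D(Z) = {7,9,10}

Answer: {7,9,10}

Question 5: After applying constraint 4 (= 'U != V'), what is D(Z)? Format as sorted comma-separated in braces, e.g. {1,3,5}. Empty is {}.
Answer: {7,9,10}

Derivation:
Constraint 1 (V < Z) on D(V)={3,4,6,7,9,10} D(Z)={3,7,9,10}: V {3,4,6,7,9,10}->{3,4,6,7,9}; Z {3,7,9,10}->{7,9,10}
Constraint 2 (U != X) on D(U)={5,6,9,10} D(X)={3,6,7,8,9,10}: no change
Constraint 3 (V < X) on D(V)={3,4,6,7,9} D(X)={3,6,7,8,9,10}: X {3,6,7,8,9,10}->{6,7,8,9,10}
Constraint 4 (U != V) on D(U)={5,6,9,10} D(V)={3,4,6,7,9}: no change
So after constraint 4: D(Z) = {7,9,10}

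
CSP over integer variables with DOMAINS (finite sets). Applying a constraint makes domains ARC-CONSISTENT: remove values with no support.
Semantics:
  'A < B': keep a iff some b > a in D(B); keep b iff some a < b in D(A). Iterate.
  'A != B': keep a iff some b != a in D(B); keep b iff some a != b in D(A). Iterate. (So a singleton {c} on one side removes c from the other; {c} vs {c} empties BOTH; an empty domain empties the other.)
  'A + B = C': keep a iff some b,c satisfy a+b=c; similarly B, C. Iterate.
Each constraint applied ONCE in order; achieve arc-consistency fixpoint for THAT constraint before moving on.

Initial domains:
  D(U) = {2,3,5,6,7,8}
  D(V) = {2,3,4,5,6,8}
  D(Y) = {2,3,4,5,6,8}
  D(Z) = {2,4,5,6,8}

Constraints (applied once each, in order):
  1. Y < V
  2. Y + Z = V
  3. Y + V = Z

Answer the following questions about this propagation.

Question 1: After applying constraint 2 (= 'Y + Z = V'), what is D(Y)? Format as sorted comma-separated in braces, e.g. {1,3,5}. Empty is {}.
Answer: {2,3,4,6}

Derivation:
Constraint 1 (Y < V) on D(Y)={2,3,4,5,6,8} D(V)={2,3,4,5,6,8}: Y {2,3,4,5,6,8}->{2,3,4,5,6}; V {2,3,4,5,6,8}->{3,4,5,6,8}
Constraint 2 (Y + Z = V) on D(Y)={2,3,4,5,6} D(Z)={2,4,5,6,8} D(V)={3,4,5,6,8}: Y {2,3,4,5,6}->{2,3,4,6}; Z {2,4,5,6,8}->{2,4,5,6}; V {3,4,5,6,8}->{4,5,6,8}
So after constraint 2: D(Y) = {2,3,4,6}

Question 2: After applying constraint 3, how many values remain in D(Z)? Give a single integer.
Answer: 1

Derivation:
Constraint 1 (Y < V) on D(Y)={2,3,4,5,6,8} D(V)={2,3,4,5,6,8}: Y {2,3,4,5,6,8}->{2,3,4,5,6}; V {2,3,4,5,6,8}->{3,4,5,6,8}
Constraint 2 (Y + Z = V) on D(Y)={2,3,4,5,6} D(Z)={2,4,5,6,8} D(V)={3,4,5,6,8}: Y {2,3,4,5,6}->{2,3,4,6}; Z {2,4,5,6,8}->{2,4,5,6}; V {3,4,5,6,8}->{4,5,6,8}
Constraint 3 (Y + V = Z) on D(Y)={2,3,4,6} D(V)={4,5,6,8} D(Z)={2,4,5,6}: Y {2,3,4,6}->{2}; V {4,5,6,8}->{4}; Z {2,4,5,6}->{6}
So after constraint 3: D(Z)={6}, size = 1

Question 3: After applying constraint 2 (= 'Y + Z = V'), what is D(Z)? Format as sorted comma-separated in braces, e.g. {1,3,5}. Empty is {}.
Answer: {2,4,5,6}

Derivation:
Constraint 1 (Y < V) on D(Y)={2,3,4,5,6,8} D(V)={2,3,4,5,6,8}: Y {2,3,4,5,6,8}->{2,3,4,5,6}; V {2,3,4,5,6,8}->{3,4,5,6,8}
Constraint 2 (Y + Z = V) on D(Y)={2,3,4,5,6} D(Z)={2,4,5,6,8} D(V)={3,4,5,6,8}: Y {2,3,4,5,6}->{2,3,4,6}; Z {2,4,5,6,8}->{2,4,5,6}; V {3,4,5,6,8}->{4,5,6,8}
So after constraint 2: D(Z) = {2,4,5,6}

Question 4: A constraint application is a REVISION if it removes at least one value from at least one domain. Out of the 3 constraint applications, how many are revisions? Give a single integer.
Answer: 3

Derivation:
Constraint 1 (Y < V) on D(Y)={2,3,4,5,6,8} D(V)={2,3,4,5,6,8}: Y {2,3,4,5,6,8}->{2,3,4,5,6}; V {2,3,4,5,6,8}->{3,4,5,6,8} => REVISION
Constraint 2 (Y + Z = V) on D(Y)={2,3,4,5,6} D(Z)={2,4,5,6,8} D(V)={3,4,5,6,8}: Y {2,3,4,5,6}->{2,3,4,6}; Z {2,4,5,6,8}->{2,4,5,6}; V {3,4,5,6,8}->{4,5,6,8} => REVISION
Constraint 3 (Y + V = Z) on D(Y)={2,3,4,6} D(V)={4,5,6,8} D(Z)={2,4,5,6}: Y {2,3,4,6}->{2}; V {4,5,6,8}->{4}; Z {2,4,5,6}->{6} => REVISION
Total revisions = 3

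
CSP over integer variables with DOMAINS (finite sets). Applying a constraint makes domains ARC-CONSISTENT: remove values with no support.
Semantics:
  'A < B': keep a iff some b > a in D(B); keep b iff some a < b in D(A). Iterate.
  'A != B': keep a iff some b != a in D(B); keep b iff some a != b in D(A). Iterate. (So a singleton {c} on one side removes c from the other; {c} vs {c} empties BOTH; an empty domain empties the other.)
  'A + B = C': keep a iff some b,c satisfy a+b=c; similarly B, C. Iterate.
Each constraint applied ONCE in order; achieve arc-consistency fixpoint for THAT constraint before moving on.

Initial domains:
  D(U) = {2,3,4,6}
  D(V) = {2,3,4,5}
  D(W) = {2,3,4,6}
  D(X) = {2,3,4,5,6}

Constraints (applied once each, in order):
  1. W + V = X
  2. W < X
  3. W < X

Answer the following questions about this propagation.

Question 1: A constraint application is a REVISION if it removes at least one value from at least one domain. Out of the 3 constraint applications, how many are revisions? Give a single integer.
Answer: 1

Derivation:
Constraint 1 (W + V = X) on D(W)={2,3,4,6} D(V)={2,3,4,5} D(X)={2,3,4,5,6}: W {2,3,4,6}->{2,3,4}; V {2,3,4,5}->{2,3,4}; X {2,3,4,5,6}->{4,5,6} => REVISION
Constraint 2 (W < X) on D(W)={2,3,4} D(X)={4,5,6}: no change => not a revision
Constraint 3 (W < X) on D(W)={2,3,4} D(X)={4,5,6}: no change => not a revision
Total revisions = 1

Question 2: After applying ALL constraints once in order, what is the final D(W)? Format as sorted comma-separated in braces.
Constraint 1 (W + V = X) on D(W)={2,3,4,6} D(V)={2,3,4,5} D(X)={2,3,4,5,6}: W {2,3,4,6}->{2,3,4}; V {2,3,4,5}->{2,3,4}; X {2,3,4,5,6}->{4,5,6}
Constraint 2 (W < X) on D(W)={2,3,4} D(X)={4,5,6}: no change
Constraint 3 (W < X) on D(W)={2,3,4} D(X)={4,5,6}: no change
So after all 3 constraints: D(W) = {2,3,4}

Answer: {2,3,4}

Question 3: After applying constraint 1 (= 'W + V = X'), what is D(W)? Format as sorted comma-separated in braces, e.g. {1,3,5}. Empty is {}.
Constraint 1 (W + V = X) on D(W)={2,3,4,6} D(V)={2,3,4,5} D(X)={2,3,4,5,6}: W {2,3,4,6}->{2,3,4}; V {2,3,4,5}->{2,3,4}; X {2,3,4,5,6}->{4,5,6}
So after constraint 1: D(W) = {2,3,4}

Answer: {2,3,4}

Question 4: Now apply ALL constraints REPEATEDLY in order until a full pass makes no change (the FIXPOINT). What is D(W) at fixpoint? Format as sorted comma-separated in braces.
pass 0 (initial): D(W)={2,3,4,6}
pass 1: V {2,3,4,5}->{2,3,4}; W {2,3,4,6}->{2,3,4}; X {2,3,4,5,6}->{4,5,6}
pass 2: no change
Fixpoint after 2 passes: D(W) = {2,3,4}

Answer: {2,3,4}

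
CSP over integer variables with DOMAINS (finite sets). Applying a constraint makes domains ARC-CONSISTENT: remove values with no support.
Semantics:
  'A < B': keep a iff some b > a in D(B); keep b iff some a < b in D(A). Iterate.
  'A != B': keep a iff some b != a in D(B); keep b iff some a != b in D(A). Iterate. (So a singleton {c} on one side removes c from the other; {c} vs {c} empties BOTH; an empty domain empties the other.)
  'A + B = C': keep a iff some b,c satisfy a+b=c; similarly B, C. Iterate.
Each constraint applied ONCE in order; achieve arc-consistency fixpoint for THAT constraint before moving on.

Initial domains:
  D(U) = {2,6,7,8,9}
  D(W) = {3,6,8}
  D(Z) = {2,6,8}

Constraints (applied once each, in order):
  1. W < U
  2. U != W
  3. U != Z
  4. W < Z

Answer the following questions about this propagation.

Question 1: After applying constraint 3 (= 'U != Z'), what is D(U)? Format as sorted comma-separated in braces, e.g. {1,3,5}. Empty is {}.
Constraint 1 (W < U) on D(W)={3,6,8} D(U)={2,6,7,8,9}: U {2,6,7,8,9}->{6,7,8,9}
Constraint 2 (U != W) on D(U)={6,7,8,9} D(W)={3,6,8}: no change
Constraint 3 (U != Z) on D(U)={6,7,8,9} D(Z)={2,6,8}: no change
So after constraint 3: D(U) = {6,7,8,9}

Answer: {6,7,8,9}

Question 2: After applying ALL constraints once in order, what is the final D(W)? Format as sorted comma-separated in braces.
Constraint 1 (W < U) on D(W)={3,6,8} D(U)={2,6,7,8,9}: U {2,6,7,8,9}->{6,7,8,9}
Constraint 2 (U != W) on D(U)={6,7,8,9} D(W)={3,6,8}: no change
Constraint 3 (U != Z) on D(U)={6,7,8,9} D(Z)={2,6,8}: no change
Constraint 4 (W < Z) on D(W)={3,6,8} D(Z)={2,6,8}: W {3,6,8}->{3,6}; Z {2,6,8}->{6,8}
So after all 4 constraints: D(W) = {3,6}

Answer: {3,6}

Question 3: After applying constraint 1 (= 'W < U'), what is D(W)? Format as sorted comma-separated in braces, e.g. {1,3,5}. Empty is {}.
Answer: {3,6,8}

Derivation:
Constraint 1 (W < U) on D(W)={3,6,8} D(U)={2,6,7,8,9}: U {2,6,7,8,9}->{6,7,8,9}
So after constraint 1: D(W) = {3,6,8}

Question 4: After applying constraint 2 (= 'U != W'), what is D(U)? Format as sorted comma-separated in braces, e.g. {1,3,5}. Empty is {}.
Answer: {6,7,8,9}

Derivation:
Constraint 1 (W < U) on D(W)={3,6,8} D(U)={2,6,7,8,9}: U {2,6,7,8,9}->{6,7,8,9}
Constraint 2 (U != W) on D(U)={6,7,8,9} D(W)={3,6,8}: no change
So after constraint 2: D(U) = {6,7,8,9}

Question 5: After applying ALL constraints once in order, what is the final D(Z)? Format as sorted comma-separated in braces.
Constraint 1 (W < U) on D(W)={3,6,8} D(U)={2,6,7,8,9}: U {2,6,7,8,9}->{6,7,8,9}
Constraint 2 (U != W) on D(U)={6,7,8,9} D(W)={3,6,8}: no change
Constraint 3 (U != Z) on D(U)={6,7,8,9} D(Z)={2,6,8}: no change
Constraint 4 (W < Z) on D(W)={3,6,8} D(Z)={2,6,8}: W {3,6,8}->{3,6}; Z {2,6,8}->{6,8}
So after all 4 constraints: D(Z) = {6,8}

Answer: {6,8}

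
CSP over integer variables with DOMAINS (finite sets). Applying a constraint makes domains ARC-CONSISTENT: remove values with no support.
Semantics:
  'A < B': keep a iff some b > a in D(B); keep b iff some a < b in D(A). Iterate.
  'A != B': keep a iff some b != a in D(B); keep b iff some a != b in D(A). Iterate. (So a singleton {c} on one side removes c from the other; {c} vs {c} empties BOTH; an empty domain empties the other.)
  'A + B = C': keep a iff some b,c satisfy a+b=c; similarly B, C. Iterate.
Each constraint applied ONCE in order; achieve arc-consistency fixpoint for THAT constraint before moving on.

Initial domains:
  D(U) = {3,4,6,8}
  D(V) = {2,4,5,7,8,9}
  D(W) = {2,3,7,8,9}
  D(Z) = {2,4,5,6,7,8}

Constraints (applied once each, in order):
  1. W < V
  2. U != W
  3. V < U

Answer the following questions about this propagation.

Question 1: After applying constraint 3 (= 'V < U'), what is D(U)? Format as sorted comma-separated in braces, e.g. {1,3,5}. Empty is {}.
Constraint 1 (W < V) on D(W)={2,3,7,8,9} D(V)={2,4,5,7,8,9}: W {2,3,7,8,9}->{2,3,7,8}; V {2,4,5,7,8,9}->{4,5,7,8,9}
Constraint 2 (U != W) on D(U)={3,4,6,8} D(W)={2,3,7,8}: no change
Constraint 3 (V < U) on D(V)={4,5,7,8,9} D(U)={3,4,6,8}: V {4,5,7,8,9}->{4,5,7}; U {3,4,6,8}->{6,8}
So after constraint 3: D(U) = {6,8}

Answer: {6,8}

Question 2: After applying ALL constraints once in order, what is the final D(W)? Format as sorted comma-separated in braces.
Constraint 1 (W < V) on D(W)={2,3,7,8,9} D(V)={2,4,5,7,8,9}: W {2,3,7,8,9}->{2,3,7,8}; V {2,4,5,7,8,9}->{4,5,7,8,9}
Constraint 2 (U != W) on D(U)={3,4,6,8} D(W)={2,3,7,8}: no change
Constraint 3 (V < U) on D(V)={4,5,7,8,9} D(U)={3,4,6,8}: V {4,5,7,8,9}->{4,5,7}; U {3,4,6,8}->{6,8}
So after all 3 constraints: D(W) = {2,3,7,8}

Answer: {2,3,7,8}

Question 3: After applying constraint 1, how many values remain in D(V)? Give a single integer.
Constraint 1 (W < V) on D(W)={2,3,7,8,9} D(V)={2,4,5,7,8,9}: W {2,3,7,8,9}->{2,3,7,8}; V {2,4,5,7,8,9}->{4,5,7,8,9}
So after constraint 1: D(V)={4,5,7,8,9}, size = 5

Answer: 5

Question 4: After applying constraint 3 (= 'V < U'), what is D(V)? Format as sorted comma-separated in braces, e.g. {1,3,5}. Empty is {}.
Constraint 1 (W < V) on D(W)={2,3,7,8,9} D(V)={2,4,5,7,8,9}: W {2,3,7,8,9}->{2,3,7,8}; V {2,4,5,7,8,9}->{4,5,7,8,9}
Constraint 2 (U != W) on D(U)={3,4,6,8} D(W)={2,3,7,8}: no change
Constraint 3 (V < U) on D(V)={4,5,7,8,9} D(U)={3,4,6,8}: V {4,5,7,8,9}->{4,5,7}; U {3,4,6,8}->{6,8}
So after constraint 3: D(V) = {4,5,7}

Answer: {4,5,7}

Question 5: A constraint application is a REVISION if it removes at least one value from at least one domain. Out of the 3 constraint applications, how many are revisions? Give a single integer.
Constraint 1 (W < V) on D(W)={2,3,7,8,9} D(V)={2,4,5,7,8,9}: W {2,3,7,8,9}->{2,3,7,8}; V {2,4,5,7,8,9}->{4,5,7,8,9} => REVISION
Constraint 2 (U != W) on D(U)={3,4,6,8} D(W)={2,3,7,8}: no change => not a revision
Constraint 3 (V < U) on D(V)={4,5,7,8,9} D(U)={3,4,6,8}: V {4,5,7,8,9}->{4,5,7}; U {3,4,6,8}->{6,8} => REVISION
Total revisions = 2

Answer: 2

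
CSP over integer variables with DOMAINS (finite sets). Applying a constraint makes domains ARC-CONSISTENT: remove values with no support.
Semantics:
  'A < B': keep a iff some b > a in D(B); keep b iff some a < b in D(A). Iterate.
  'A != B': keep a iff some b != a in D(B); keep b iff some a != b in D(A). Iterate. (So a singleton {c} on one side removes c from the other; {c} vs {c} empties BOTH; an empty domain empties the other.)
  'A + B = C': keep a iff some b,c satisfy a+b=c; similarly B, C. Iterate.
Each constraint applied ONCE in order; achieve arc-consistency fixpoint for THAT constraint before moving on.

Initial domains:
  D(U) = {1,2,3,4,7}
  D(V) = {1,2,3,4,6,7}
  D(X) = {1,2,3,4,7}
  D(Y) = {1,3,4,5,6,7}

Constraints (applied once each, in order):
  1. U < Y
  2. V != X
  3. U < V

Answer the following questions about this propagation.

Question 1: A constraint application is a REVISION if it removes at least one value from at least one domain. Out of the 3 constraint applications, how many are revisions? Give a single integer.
Answer: 2

Derivation:
Constraint 1 (U < Y) on D(U)={1,2,3,4,7} D(Y)={1,3,4,5,6,7}: U {1,2,3,4,7}->{1,2,3,4}; Y {1,3,4,5,6,7}->{3,4,5,6,7} => REVISION
Constraint 2 (V != X) on D(V)={1,2,3,4,6,7} D(X)={1,2,3,4,7}: no change => not a revision
Constraint 3 (U < V) on D(U)={1,2,3,4} D(V)={1,2,3,4,6,7}: V {1,2,3,4,6,7}->{2,3,4,6,7} => REVISION
Total revisions = 2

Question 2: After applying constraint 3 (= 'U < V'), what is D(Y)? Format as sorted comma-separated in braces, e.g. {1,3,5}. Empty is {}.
Constraint 1 (U < Y) on D(U)={1,2,3,4,7} D(Y)={1,3,4,5,6,7}: U {1,2,3,4,7}->{1,2,3,4}; Y {1,3,4,5,6,7}->{3,4,5,6,7}
Constraint 2 (V != X) on D(V)={1,2,3,4,6,7} D(X)={1,2,3,4,7}: no change
Constraint 3 (U < V) on D(U)={1,2,3,4} D(V)={1,2,3,4,6,7}: V {1,2,3,4,6,7}->{2,3,4,6,7}
So after constraint 3: D(Y) = {3,4,5,6,7}

Answer: {3,4,5,6,7}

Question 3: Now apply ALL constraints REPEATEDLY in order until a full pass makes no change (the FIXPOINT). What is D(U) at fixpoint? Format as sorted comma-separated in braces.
pass 0 (initial): D(U)={1,2,3,4,7}
pass 1: U {1,2,3,4,7}->{1,2,3,4}; V {1,2,3,4,6,7}->{2,3,4,6,7}; Y {1,3,4,5,6,7}->{3,4,5,6,7}
pass 2: no change
Fixpoint after 2 passes: D(U) = {1,2,3,4}

Answer: {1,2,3,4}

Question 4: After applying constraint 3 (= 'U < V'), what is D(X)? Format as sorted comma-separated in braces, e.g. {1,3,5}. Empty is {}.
Answer: {1,2,3,4,7}

Derivation:
Constraint 1 (U < Y) on D(U)={1,2,3,4,7} D(Y)={1,3,4,5,6,7}: U {1,2,3,4,7}->{1,2,3,4}; Y {1,3,4,5,6,7}->{3,4,5,6,7}
Constraint 2 (V != X) on D(V)={1,2,3,4,6,7} D(X)={1,2,3,4,7}: no change
Constraint 3 (U < V) on D(U)={1,2,3,4} D(V)={1,2,3,4,6,7}: V {1,2,3,4,6,7}->{2,3,4,6,7}
So after constraint 3: D(X) = {1,2,3,4,7}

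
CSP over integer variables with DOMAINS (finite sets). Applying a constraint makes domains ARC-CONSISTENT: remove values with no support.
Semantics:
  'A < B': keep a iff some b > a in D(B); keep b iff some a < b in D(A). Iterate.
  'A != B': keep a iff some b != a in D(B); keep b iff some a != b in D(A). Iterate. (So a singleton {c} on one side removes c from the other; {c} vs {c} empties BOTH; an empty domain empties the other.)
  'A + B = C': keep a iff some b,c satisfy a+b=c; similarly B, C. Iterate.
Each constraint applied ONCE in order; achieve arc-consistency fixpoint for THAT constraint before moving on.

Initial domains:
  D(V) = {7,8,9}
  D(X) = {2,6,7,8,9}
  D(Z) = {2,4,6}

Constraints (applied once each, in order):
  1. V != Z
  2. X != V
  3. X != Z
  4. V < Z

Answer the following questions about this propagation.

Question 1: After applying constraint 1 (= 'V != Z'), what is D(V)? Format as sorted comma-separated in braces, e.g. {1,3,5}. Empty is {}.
Answer: {7,8,9}

Derivation:
Constraint 1 (V != Z) on D(V)={7,8,9} D(Z)={2,4,6}: no change
So after constraint 1: D(V) = {7,8,9}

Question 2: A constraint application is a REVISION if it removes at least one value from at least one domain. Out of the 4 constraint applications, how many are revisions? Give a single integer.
Constraint 1 (V != Z) on D(V)={7,8,9} D(Z)={2,4,6}: no change => not a revision
Constraint 2 (X != V) on D(X)={2,6,7,8,9} D(V)={7,8,9}: no change => not a revision
Constraint 3 (X != Z) on D(X)={2,6,7,8,9} D(Z)={2,4,6}: no change => not a revision
Constraint 4 (V < Z) on D(V)={7,8,9} D(Z)={2,4,6}: V {7,8,9}->{}; Z {2,4,6}->{} => REVISION
Total revisions = 1

Answer: 1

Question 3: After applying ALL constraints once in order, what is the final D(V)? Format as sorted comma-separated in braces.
Answer: {}

Derivation:
Constraint 1 (V != Z) on D(V)={7,8,9} D(Z)={2,4,6}: no change
Constraint 2 (X != V) on D(X)={2,6,7,8,9} D(V)={7,8,9}: no change
Constraint 3 (X != Z) on D(X)={2,6,7,8,9} D(Z)={2,4,6}: no change
Constraint 4 (V < Z) on D(V)={7,8,9} D(Z)={2,4,6}: V {7,8,9}->{}; Z {2,4,6}->{}
So after all 4 constraints: D(V) = {}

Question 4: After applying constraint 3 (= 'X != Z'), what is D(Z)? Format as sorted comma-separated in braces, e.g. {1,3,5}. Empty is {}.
Constraint 1 (V != Z) on D(V)={7,8,9} D(Z)={2,4,6}: no change
Constraint 2 (X != V) on D(X)={2,6,7,8,9} D(V)={7,8,9}: no change
Constraint 3 (X != Z) on D(X)={2,6,7,8,9} D(Z)={2,4,6}: no change
So after constraint 3: D(Z) = {2,4,6}

Answer: {2,4,6}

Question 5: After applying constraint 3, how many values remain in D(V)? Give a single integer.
Constraint 1 (V != Z) on D(V)={7,8,9} D(Z)={2,4,6}: no change
Constraint 2 (X != V) on D(X)={2,6,7,8,9} D(V)={7,8,9}: no change
Constraint 3 (X != Z) on D(X)={2,6,7,8,9} D(Z)={2,4,6}: no change
So after constraint 3: D(V)={7,8,9}, size = 3

Answer: 3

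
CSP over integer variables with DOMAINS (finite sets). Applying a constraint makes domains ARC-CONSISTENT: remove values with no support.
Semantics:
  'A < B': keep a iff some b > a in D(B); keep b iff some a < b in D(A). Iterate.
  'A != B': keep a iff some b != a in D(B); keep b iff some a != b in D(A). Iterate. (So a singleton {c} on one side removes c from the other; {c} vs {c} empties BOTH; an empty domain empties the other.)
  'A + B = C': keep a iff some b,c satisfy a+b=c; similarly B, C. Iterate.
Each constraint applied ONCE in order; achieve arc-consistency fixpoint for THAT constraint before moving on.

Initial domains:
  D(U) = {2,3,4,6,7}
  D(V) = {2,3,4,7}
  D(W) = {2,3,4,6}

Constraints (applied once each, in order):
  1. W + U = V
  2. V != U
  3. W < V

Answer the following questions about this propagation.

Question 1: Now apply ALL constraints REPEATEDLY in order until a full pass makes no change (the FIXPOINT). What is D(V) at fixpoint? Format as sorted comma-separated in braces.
Answer: {4,7}

Derivation:
pass 0 (initial): D(V)={2,3,4,7}
pass 1: U {2,3,4,6,7}->{2,3,4}; V {2,3,4,7}->{4,7}; W {2,3,4,6}->{2,3,4}
pass 2: no change
Fixpoint after 2 passes: D(V) = {4,7}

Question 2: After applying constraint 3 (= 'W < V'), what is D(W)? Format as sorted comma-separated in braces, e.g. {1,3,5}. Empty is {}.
Constraint 1 (W + U = V) on D(W)={2,3,4,6} D(U)={2,3,4,6,7} D(V)={2,3,4,7}: W {2,3,4,6}->{2,3,4}; U {2,3,4,6,7}->{2,3,4}; V {2,3,4,7}->{4,7}
Constraint 2 (V != U) on D(V)={4,7} D(U)={2,3,4}: no change
Constraint 3 (W < V) on D(W)={2,3,4} D(V)={4,7}: no change
So after constraint 3: D(W) = {2,3,4}

Answer: {2,3,4}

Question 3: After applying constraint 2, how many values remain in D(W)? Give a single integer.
Answer: 3

Derivation:
Constraint 1 (W + U = V) on D(W)={2,3,4,6} D(U)={2,3,4,6,7} D(V)={2,3,4,7}: W {2,3,4,6}->{2,3,4}; U {2,3,4,6,7}->{2,3,4}; V {2,3,4,7}->{4,7}
Constraint 2 (V != U) on D(V)={4,7} D(U)={2,3,4}: no change
So after constraint 2: D(W)={2,3,4}, size = 3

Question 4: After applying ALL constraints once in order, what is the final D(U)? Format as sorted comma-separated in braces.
Answer: {2,3,4}

Derivation:
Constraint 1 (W + U = V) on D(W)={2,3,4,6} D(U)={2,3,4,6,7} D(V)={2,3,4,7}: W {2,3,4,6}->{2,3,4}; U {2,3,4,6,7}->{2,3,4}; V {2,3,4,7}->{4,7}
Constraint 2 (V != U) on D(V)={4,7} D(U)={2,3,4}: no change
Constraint 3 (W < V) on D(W)={2,3,4} D(V)={4,7}: no change
So after all 3 constraints: D(U) = {2,3,4}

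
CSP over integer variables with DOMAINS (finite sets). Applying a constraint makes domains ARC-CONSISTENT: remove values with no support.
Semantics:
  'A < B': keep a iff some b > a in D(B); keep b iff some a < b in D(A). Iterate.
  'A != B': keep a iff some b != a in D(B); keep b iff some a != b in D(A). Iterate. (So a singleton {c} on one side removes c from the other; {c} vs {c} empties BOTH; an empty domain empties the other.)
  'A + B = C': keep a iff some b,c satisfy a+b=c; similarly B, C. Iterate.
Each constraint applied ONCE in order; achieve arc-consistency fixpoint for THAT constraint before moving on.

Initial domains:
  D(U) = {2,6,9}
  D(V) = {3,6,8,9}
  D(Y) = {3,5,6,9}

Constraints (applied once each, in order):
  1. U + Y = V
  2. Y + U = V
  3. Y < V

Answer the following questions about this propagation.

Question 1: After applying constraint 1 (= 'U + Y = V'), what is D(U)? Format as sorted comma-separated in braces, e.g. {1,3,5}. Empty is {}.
Answer: {2,6}

Derivation:
Constraint 1 (U + Y = V) on D(U)={2,6,9} D(Y)={3,5,6,9} D(V)={3,6,8,9}: U {2,6,9}->{2,6}; Y {3,5,6,9}->{3,6}; V {3,6,8,9}->{8,9}
So after constraint 1: D(U) = {2,6}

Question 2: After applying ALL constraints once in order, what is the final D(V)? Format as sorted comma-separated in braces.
Constraint 1 (U + Y = V) on D(U)={2,6,9} D(Y)={3,5,6,9} D(V)={3,6,8,9}: U {2,6,9}->{2,6}; Y {3,5,6,9}->{3,6}; V {3,6,8,9}->{8,9}
Constraint 2 (Y + U = V) on D(Y)={3,6} D(U)={2,6} D(V)={8,9}: no change
Constraint 3 (Y < V) on D(Y)={3,6} D(V)={8,9}: no change
So after all 3 constraints: D(V) = {8,9}

Answer: {8,9}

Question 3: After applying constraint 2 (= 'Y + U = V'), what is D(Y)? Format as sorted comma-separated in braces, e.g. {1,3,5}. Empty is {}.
Constraint 1 (U + Y = V) on D(U)={2,6,9} D(Y)={3,5,6,9} D(V)={3,6,8,9}: U {2,6,9}->{2,6}; Y {3,5,6,9}->{3,6}; V {3,6,8,9}->{8,9}
Constraint 2 (Y + U = V) on D(Y)={3,6} D(U)={2,6} D(V)={8,9}: no change
So after constraint 2: D(Y) = {3,6}

Answer: {3,6}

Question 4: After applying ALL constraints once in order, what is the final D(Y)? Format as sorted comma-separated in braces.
Constraint 1 (U + Y = V) on D(U)={2,6,9} D(Y)={3,5,6,9} D(V)={3,6,8,9}: U {2,6,9}->{2,6}; Y {3,5,6,9}->{3,6}; V {3,6,8,9}->{8,9}
Constraint 2 (Y + U = V) on D(Y)={3,6} D(U)={2,6} D(V)={8,9}: no change
Constraint 3 (Y < V) on D(Y)={3,6} D(V)={8,9}: no change
So after all 3 constraints: D(Y) = {3,6}

Answer: {3,6}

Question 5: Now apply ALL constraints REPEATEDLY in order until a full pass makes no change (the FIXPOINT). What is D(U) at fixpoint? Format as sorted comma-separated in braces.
pass 0 (initial): D(U)={2,6,9}
pass 1: U {2,6,9}->{2,6}; V {3,6,8,9}->{8,9}; Y {3,5,6,9}->{3,6}
pass 2: no change
Fixpoint after 2 passes: D(U) = {2,6}

Answer: {2,6}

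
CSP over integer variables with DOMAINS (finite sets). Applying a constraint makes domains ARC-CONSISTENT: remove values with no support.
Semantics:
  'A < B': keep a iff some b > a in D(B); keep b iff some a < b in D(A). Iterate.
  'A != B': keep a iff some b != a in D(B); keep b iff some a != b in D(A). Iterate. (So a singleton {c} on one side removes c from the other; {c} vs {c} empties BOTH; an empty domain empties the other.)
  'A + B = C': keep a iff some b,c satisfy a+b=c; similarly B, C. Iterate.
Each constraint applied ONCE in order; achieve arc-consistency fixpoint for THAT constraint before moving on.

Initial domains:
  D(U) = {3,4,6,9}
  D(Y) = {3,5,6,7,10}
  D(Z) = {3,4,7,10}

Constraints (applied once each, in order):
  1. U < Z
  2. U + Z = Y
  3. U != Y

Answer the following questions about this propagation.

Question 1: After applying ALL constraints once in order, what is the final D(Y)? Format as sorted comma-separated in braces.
Answer: {7,10}

Derivation:
Constraint 1 (U < Z) on D(U)={3,4,6,9} D(Z)={3,4,7,10}: Z {3,4,7,10}->{4,7,10}
Constraint 2 (U + Z = Y) on D(U)={3,4,6,9} D(Z)={4,7,10} D(Y)={3,5,6,7,10}: U {3,4,6,9}->{3,6}; Z {4,7,10}->{4,7}; Y {3,5,6,7,10}->{7,10}
Constraint 3 (U != Y) on D(U)={3,6} D(Y)={7,10}: no change
So after all 3 constraints: D(Y) = {7,10}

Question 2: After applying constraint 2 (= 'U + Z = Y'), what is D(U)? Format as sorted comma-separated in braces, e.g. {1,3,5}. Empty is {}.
Answer: {3,6}

Derivation:
Constraint 1 (U < Z) on D(U)={3,4,6,9} D(Z)={3,4,7,10}: Z {3,4,7,10}->{4,7,10}
Constraint 2 (U + Z = Y) on D(U)={3,4,6,9} D(Z)={4,7,10} D(Y)={3,5,6,7,10}: U {3,4,6,9}->{3,6}; Z {4,7,10}->{4,7}; Y {3,5,6,7,10}->{7,10}
So after constraint 2: D(U) = {3,6}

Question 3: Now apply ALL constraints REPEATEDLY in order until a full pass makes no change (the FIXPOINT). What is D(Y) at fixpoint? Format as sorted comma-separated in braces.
pass 0 (initial): D(Y)={3,5,6,7,10}
pass 1: U {3,4,6,9}->{3,6}; Y {3,5,6,7,10}->{7,10}; Z {3,4,7,10}->{4,7}
pass 2: no change
Fixpoint after 2 passes: D(Y) = {7,10}

Answer: {7,10}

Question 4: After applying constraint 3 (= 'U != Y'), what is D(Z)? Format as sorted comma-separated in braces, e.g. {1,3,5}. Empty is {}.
Constraint 1 (U < Z) on D(U)={3,4,6,9} D(Z)={3,4,7,10}: Z {3,4,7,10}->{4,7,10}
Constraint 2 (U + Z = Y) on D(U)={3,4,6,9} D(Z)={4,7,10} D(Y)={3,5,6,7,10}: U {3,4,6,9}->{3,6}; Z {4,7,10}->{4,7}; Y {3,5,6,7,10}->{7,10}
Constraint 3 (U != Y) on D(U)={3,6} D(Y)={7,10}: no change
So after constraint 3: D(Z) = {4,7}

Answer: {4,7}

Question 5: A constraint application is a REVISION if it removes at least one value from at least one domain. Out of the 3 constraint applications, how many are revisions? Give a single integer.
Answer: 2

Derivation:
Constraint 1 (U < Z) on D(U)={3,4,6,9} D(Z)={3,4,7,10}: Z {3,4,7,10}->{4,7,10} => REVISION
Constraint 2 (U + Z = Y) on D(U)={3,4,6,9} D(Z)={4,7,10} D(Y)={3,5,6,7,10}: U {3,4,6,9}->{3,6}; Z {4,7,10}->{4,7}; Y {3,5,6,7,10}->{7,10} => REVISION
Constraint 3 (U != Y) on D(U)={3,6} D(Y)={7,10}: no change => not a revision
Total revisions = 2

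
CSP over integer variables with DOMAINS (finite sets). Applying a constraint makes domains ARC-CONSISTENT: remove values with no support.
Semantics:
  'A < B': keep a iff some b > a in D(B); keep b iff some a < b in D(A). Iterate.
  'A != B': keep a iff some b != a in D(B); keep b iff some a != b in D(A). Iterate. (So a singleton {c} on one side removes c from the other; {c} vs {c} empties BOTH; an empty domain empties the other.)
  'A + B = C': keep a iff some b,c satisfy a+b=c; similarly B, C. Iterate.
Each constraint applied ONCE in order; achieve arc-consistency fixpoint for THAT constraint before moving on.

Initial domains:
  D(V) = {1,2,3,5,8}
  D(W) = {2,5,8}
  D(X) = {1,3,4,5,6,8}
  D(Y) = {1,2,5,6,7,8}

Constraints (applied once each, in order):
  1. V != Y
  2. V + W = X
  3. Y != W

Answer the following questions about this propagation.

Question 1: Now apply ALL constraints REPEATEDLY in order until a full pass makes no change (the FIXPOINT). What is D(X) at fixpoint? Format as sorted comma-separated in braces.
Answer: {3,4,5,6,8}

Derivation:
pass 0 (initial): D(X)={1,3,4,5,6,8}
pass 1: V {1,2,3,5,8}->{1,2,3}; W {2,5,8}->{2,5}; X {1,3,4,5,6,8}->{3,4,5,6,8}
pass 2: no change
Fixpoint after 2 passes: D(X) = {3,4,5,6,8}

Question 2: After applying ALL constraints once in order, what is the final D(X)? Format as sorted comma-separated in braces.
Constraint 1 (V != Y) on D(V)={1,2,3,5,8} D(Y)={1,2,5,6,7,8}: no change
Constraint 2 (V + W = X) on D(V)={1,2,3,5,8} D(W)={2,5,8} D(X)={1,3,4,5,6,8}: V {1,2,3,5,8}->{1,2,3}; W {2,5,8}->{2,5}; X {1,3,4,5,6,8}->{3,4,5,6,8}
Constraint 3 (Y != W) on D(Y)={1,2,5,6,7,8} D(W)={2,5}: no change
So after all 3 constraints: D(X) = {3,4,5,6,8}

Answer: {3,4,5,6,8}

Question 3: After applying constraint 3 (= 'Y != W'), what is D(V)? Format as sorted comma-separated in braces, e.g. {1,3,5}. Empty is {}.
Constraint 1 (V != Y) on D(V)={1,2,3,5,8} D(Y)={1,2,5,6,7,8}: no change
Constraint 2 (V + W = X) on D(V)={1,2,3,5,8} D(W)={2,5,8} D(X)={1,3,4,5,6,8}: V {1,2,3,5,8}->{1,2,3}; W {2,5,8}->{2,5}; X {1,3,4,5,6,8}->{3,4,5,6,8}
Constraint 3 (Y != W) on D(Y)={1,2,5,6,7,8} D(W)={2,5}: no change
So after constraint 3: D(V) = {1,2,3}

Answer: {1,2,3}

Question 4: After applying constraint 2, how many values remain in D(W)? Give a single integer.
Constraint 1 (V != Y) on D(V)={1,2,3,5,8} D(Y)={1,2,5,6,7,8}: no change
Constraint 2 (V + W = X) on D(V)={1,2,3,5,8} D(W)={2,5,8} D(X)={1,3,4,5,6,8}: V {1,2,3,5,8}->{1,2,3}; W {2,5,8}->{2,5}; X {1,3,4,5,6,8}->{3,4,5,6,8}
So after constraint 2: D(W)={2,5}, size = 2

Answer: 2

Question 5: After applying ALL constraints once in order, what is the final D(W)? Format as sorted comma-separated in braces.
Answer: {2,5}

Derivation:
Constraint 1 (V != Y) on D(V)={1,2,3,5,8} D(Y)={1,2,5,6,7,8}: no change
Constraint 2 (V + W = X) on D(V)={1,2,3,5,8} D(W)={2,5,8} D(X)={1,3,4,5,6,8}: V {1,2,3,5,8}->{1,2,3}; W {2,5,8}->{2,5}; X {1,3,4,5,6,8}->{3,4,5,6,8}
Constraint 3 (Y != W) on D(Y)={1,2,5,6,7,8} D(W)={2,5}: no change
So after all 3 constraints: D(W) = {2,5}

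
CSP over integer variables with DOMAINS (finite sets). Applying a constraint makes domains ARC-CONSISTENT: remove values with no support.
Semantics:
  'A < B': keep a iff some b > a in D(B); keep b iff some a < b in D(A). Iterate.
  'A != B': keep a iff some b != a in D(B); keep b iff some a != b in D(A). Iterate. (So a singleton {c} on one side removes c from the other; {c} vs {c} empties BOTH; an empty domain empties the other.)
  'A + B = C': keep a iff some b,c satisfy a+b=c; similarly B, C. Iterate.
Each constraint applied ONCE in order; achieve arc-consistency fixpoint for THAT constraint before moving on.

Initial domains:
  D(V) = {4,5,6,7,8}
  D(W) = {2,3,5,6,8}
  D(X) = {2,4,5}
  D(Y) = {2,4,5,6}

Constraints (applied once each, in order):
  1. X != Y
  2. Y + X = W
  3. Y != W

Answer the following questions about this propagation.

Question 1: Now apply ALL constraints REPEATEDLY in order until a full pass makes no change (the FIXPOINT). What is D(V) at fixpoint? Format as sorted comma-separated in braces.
Answer: {4,5,6,7,8}

Derivation:
pass 0 (initial): D(V)={4,5,6,7,8}
pass 1: W {2,3,5,6,8}->{6,8}; X {2,4,5}->{2,4}; Y {2,4,5,6}->{2,4,6}
pass 2: no change
Fixpoint after 2 passes: D(V) = {4,5,6,7,8}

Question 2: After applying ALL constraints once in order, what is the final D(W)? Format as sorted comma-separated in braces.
Constraint 1 (X != Y) on D(X)={2,4,5} D(Y)={2,4,5,6}: no change
Constraint 2 (Y + X = W) on D(Y)={2,4,5,6} D(X)={2,4,5} D(W)={2,3,5,6,8}: Y {2,4,5,6}->{2,4,6}; X {2,4,5}->{2,4}; W {2,3,5,6,8}->{6,8}
Constraint 3 (Y != W) on D(Y)={2,4,6} D(W)={6,8}: no change
So after all 3 constraints: D(W) = {6,8}

Answer: {6,8}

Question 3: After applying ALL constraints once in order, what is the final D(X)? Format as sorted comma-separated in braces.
Answer: {2,4}

Derivation:
Constraint 1 (X != Y) on D(X)={2,4,5} D(Y)={2,4,5,6}: no change
Constraint 2 (Y + X = W) on D(Y)={2,4,5,6} D(X)={2,4,5} D(W)={2,3,5,6,8}: Y {2,4,5,6}->{2,4,6}; X {2,4,5}->{2,4}; W {2,3,5,6,8}->{6,8}
Constraint 3 (Y != W) on D(Y)={2,4,6} D(W)={6,8}: no change
So after all 3 constraints: D(X) = {2,4}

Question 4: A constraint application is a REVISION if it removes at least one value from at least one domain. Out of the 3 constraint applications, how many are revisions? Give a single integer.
Constraint 1 (X != Y) on D(X)={2,4,5} D(Y)={2,4,5,6}: no change => not a revision
Constraint 2 (Y + X = W) on D(Y)={2,4,5,6} D(X)={2,4,5} D(W)={2,3,5,6,8}: Y {2,4,5,6}->{2,4,6}; X {2,4,5}->{2,4}; W {2,3,5,6,8}->{6,8} => REVISION
Constraint 3 (Y != W) on D(Y)={2,4,6} D(W)={6,8}: no change => not a revision
Total revisions = 1

Answer: 1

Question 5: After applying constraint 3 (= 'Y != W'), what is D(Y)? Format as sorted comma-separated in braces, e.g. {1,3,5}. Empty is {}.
Answer: {2,4,6}

Derivation:
Constraint 1 (X != Y) on D(X)={2,4,5} D(Y)={2,4,5,6}: no change
Constraint 2 (Y + X = W) on D(Y)={2,4,5,6} D(X)={2,4,5} D(W)={2,3,5,6,8}: Y {2,4,5,6}->{2,4,6}; X {2,4,5}->{2,4}; W {2,3,5,6,8}->{6,8}
Constraint 3 (Y != W) on D(Y)={2,4,6} D(W)={6,8}: no change
So after constraint 3: D(Y) = {2,4,6}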